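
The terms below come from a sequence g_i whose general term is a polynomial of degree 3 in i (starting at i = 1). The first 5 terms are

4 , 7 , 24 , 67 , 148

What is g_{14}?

4567

1st diffs: 3, 17, 43, 81.
2nd diffs: 14, 26, 38.
3rd diffs: 12, 12 (constant).
So g_i = 2i^3 - 5i^2 + 4i + 3.
Evaluating at i = 14 gives g_{14} = 4567.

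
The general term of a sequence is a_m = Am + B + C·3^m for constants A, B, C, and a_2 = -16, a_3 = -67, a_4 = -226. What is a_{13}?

-4782925

Plug in m = 2, 3, 4: 2A + B + 9C = -16; 3A + B + 27C = -67; 4A + B + 81C = -226.
Subtracting the first from the second: A + 18C = -51.
Subtracting the second from the third: A + 54C = -159.
Solving: C = -3, A = 3, then B = 5.
So a_m = 3·m + 5 + (-3)·3^m; at m=13 this is -4782925.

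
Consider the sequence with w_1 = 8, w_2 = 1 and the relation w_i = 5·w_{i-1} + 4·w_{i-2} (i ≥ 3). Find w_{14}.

w_3 = 37, w_4 = 189, w_5 = 1093, …, w_{11} = 37489717, w_{12} = 213749949, w_{13} = 1218708613, w_{14} = 6948542861.

6948542861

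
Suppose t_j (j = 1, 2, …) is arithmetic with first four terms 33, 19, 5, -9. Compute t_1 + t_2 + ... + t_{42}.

Common difference d = -14.
t_j = 33 + (j - 1)·(-14).
t_{42} = -541; S = 42·(33 + (-541))/2 = -10668.

-10668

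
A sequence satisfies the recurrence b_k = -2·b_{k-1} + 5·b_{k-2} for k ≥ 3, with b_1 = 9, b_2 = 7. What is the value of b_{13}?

3503169

Applying the relation repeatedly:
b_3 = 31  b_4 = -27  b_5 = 209  …  b_{10} = -85113  b_{11} = 294671  b_{12} = -1014907  b_{13} = 3503169.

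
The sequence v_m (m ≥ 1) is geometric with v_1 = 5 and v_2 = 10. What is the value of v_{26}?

167772160

Common ratio r = 2.
v_m = 5·2^(m-1).
v_{26} = 5·2^25 = 167772160.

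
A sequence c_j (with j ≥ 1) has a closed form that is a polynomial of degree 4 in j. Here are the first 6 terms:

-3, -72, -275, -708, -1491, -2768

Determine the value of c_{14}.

1st diffs: -69, -203, -433, -783, -1277.
2nd diffs: -134, -230, -350, -494.
3rd diffs: -96, -120, -144.
4th diffs: -24, -24 (constant).
Newton forward-difference form: c_j = -3 + (-69)·C(j-1,1) + (-134)·C(j-1,2) + (-96)·C(j-1,3) + (-24)·C(j-1,4).
At j = 14: j-1 = 13, so c_{14} = -3 - 897 - 10452 - 27456 - 17160 = -55968.

-55968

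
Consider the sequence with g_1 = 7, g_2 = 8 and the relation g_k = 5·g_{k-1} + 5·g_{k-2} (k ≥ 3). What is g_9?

2874375

Iterate the recurrence:
g_3 = 75; g_4 = 415; g_5 = 2450; g_6 = 14325; g_7 = 83875; g_8 = 491000; g_9 = 2874375.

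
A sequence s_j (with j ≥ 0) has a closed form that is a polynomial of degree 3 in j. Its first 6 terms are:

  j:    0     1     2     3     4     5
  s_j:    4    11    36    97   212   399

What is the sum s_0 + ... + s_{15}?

1st diffs: 7, 25, 61, 115, 187.
2nd diffs: 18, 36, 54, 72.
3rd diffs: 18, 18, 18 (constant).
Newton forward-difference form: s_j = 4 + 7·C(j,1) + 18·C(j,2) + 18·C(j,3).
Continuing: …, 676, 1061, 1572, 2227, …, s_{15} = 10189.
Summing j = 0..15 (16 terms) gives 43744.

43744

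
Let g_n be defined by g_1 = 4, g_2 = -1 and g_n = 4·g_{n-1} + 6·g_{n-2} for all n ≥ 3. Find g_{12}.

40032416

Applying the relation repeatedly:
g_3 = 20;  g_4 = 74;  g_5 = 416;  g_6 = 2108;  g_7 = 10928;  g_8 = 56360;  g_9 = 291008;  g_{10} = 1502192;  g_{11} = 7754816;  g_{12} = 40032416.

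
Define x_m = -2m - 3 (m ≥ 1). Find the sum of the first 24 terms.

Over m = 1..24: Σm = 300.
Total = (-2)·300 + (-3)·24 = -672.

-672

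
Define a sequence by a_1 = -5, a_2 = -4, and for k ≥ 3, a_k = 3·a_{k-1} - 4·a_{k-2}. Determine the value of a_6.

104

a_3 = 8, a_4 = 40, a_5 = 88, a_6 = 104.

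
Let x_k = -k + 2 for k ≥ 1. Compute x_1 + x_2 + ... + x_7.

-14

Over k = 1..7: Σk = 28.
Total = (-1)·28 + (2)·7 = -14.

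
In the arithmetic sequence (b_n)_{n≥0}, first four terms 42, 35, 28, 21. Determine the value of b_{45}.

Common difference d = -7.
b_n = 42 + (n - 0)·(-7).
b_{45} = 42 + 45·(-7) = -273.

-273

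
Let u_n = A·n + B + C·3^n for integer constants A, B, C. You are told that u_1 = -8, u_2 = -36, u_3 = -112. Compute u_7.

-8768

The three given values yield: A + B + 3C = -8; 2A + B + 9C = -36; 3A + B + 27C = -112.
Subtracting the first from the second: A + 6C = -28.
Subtracting the second from the third: A + 18C = -76.
Solving: C = -4, A = -4, then B = 8.
Therefore u_7 = -28 + 8 + (-4)·2187 = -8768.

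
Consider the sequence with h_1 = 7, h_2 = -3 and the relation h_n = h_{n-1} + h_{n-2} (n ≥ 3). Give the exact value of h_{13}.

Step forward from the initial values:
h_3 = 4, h_4 = 1, h_5 = 5, …, h_{10} = 45, h_{11} = 73, h_{12} = 118, h_{13} = 191.

191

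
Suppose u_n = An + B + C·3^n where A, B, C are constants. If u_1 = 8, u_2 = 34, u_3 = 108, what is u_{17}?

516560680

The three given values yield: A + B + 3C = 8; 2A + B + 9C = 34; 3A + B + 27C = 108.
Subtracting the first from the second: A + 6C = 26.
Subtracting the second from the third: A + 18C = 74.
Solving: C = 4, A = 2, then B = -6.
So u_n = 2·n + (-6) + 4·3^n; at n=17 this is 516560680.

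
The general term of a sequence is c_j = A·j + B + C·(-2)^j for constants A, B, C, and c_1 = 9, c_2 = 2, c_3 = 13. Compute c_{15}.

The three given values yield: A + B - 2C = 9; 2A + B + 4C = 2; 3A + B - 8C = 13.
Subtracting the first from the second: A + 6C = -7.
Subtracting the second from the third: A - 12C = 11.
Solving: C = -1, A = -1, then B = 8.
Therefore c_{15} = -15 + 8 + (-1)·(-32768) = 32761.

32761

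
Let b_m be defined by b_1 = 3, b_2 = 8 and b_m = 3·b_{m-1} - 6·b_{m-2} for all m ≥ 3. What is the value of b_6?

Applying the relation repeatedly:
b_3 = 6;  b_4 = -30;  b_5 = -126;  b_6 = -198.

-198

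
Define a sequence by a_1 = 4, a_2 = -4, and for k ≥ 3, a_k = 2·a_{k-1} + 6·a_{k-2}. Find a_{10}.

55232

Compute successive terms:
a_3 = 16  a_4 = 8  a_5 = 112  a_6 = 272  a_7 = 1216  a_8 = 4064  a_9 = 15424  a_{10} = 55232.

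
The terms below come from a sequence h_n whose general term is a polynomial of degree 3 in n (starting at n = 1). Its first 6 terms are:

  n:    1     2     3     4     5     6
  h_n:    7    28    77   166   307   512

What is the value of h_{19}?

14461

1st diffs: 21, 49, 89, 141, 205.
2nd diffs: 28, 40, 52, 64.
3rd diffs: 12, 12, 12 (constant).
Newton forward-difference form: h_n = 7 + 21·C(n-1,1) + 28·C(n-1,2) + 12·C(n-1,3).
At n = 19: n-1 = 18, so h_{19} = 7 + 378 + 4284 + 9792 = 14461.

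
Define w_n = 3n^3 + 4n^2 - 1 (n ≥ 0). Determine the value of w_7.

1224

w_7 = 3·7^3 + 4·7^2 - 1 = 1224.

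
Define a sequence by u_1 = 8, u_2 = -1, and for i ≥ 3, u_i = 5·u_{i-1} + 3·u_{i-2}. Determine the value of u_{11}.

14950669

u_3 = 19  u_4 = 92  u_5 = 517  u_6 = 2861  u_7 = 15856  u_8 = 87863  u_9 = 486883  u_{10} = 2698004  u_{11} = 14950669.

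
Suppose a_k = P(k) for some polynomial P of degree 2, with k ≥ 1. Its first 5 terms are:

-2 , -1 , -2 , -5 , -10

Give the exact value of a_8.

-37

1st diffs: 1, -1, -3, -5.
2nd diffs: -2, -2, -2 (constant).
So a_k = -k^2 + 4k - 5.
Evaluating at k = 8 gives a_8 = -37.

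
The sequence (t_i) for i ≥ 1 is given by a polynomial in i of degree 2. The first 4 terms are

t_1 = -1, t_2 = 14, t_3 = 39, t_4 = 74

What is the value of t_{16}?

1274

1st diffs: 15, 25, 35.
2nd diffs: 10, 10 (constant).
So t_i = 5i^2 - 6.
Evaluating at i = 16 gives t_{16} = 1274.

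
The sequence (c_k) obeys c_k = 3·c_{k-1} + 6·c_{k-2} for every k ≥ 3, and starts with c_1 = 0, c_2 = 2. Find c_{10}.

203310

Step forward from the initial values:
c_3 = 6  c_4 = 30  c_5 = 126  c_6 = 558  c_7 = 2430  c_8 = 10638  c_9 = 46494  c_{10} = 203310.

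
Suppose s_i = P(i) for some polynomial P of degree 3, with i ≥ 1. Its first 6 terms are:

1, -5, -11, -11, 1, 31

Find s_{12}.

925

1st diffs: -6, -6, 0, 12, 30.
2nd diffs: 0, 6, 12, 18.
3rd diffs: 6, 6, 6 (constant).
Newton forward-difference form: s_i = 1 + (-6)·C(i-1,1) + 6·C(i-1,3).
At i = 12: i-1 = 11, so s_{12} = 1 - 66 + 990 = 925.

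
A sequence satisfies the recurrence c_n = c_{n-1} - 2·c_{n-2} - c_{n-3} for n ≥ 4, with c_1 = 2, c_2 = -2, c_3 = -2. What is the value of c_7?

Compute successive terms:
c_4 = 0; c_5 = 6; c_6 = 8; c_7 = -4.

-4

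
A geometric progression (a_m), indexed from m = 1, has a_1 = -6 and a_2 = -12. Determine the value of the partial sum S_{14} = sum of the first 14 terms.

Common ratio r = 2.
a_m = (-6)·2^(m-1).
S = (-6)·(2^14 - 1)/(2 - 1) = (-6)·(16384 - 1)/(1) = -98298.

-98298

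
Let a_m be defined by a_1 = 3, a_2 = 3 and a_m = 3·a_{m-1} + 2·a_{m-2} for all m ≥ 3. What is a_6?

Applying the relation repeatedly:
a_3 = 15; a_4 = 51; a_5 = 183; a_6 = 651.

651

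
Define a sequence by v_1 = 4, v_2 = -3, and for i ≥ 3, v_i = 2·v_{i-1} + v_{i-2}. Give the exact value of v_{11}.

v_3 = -2;  v_4 = -7;  v_5 = -16;  v_6 = -39;  v_7 = -94;  v_8 = -227;  v_9 = -548;  v_{10} = -1323;  v_{11} = -3194.

-3194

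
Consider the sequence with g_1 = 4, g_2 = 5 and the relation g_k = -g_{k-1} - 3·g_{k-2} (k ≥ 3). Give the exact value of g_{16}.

-9358

Iterate the recurrence:
g_3 = -17;  g_4 = 2;  g_5 = 49;  …;  g_{13} = -3836;  g_{14} = -1075;  g_{15} = 12583;  g_{16} = -9358.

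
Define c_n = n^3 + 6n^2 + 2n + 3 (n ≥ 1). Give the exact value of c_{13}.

c_{13} = 1·13^3 + 6·13^2 + 2·13 + 3 = 3240.

3240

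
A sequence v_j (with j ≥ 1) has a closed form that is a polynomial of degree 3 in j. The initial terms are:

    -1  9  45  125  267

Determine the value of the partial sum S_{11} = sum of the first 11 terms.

10769

1st diffs: 10, 36, 80, 142.
2nd diffs: 26, 44, 62.
3rd diffs: 18, 18 (constant).
So v_j = 3j^3 - 5j^2 + 4j - 3.
Continuing: …, 489, 809, 1245, 1815, …, v_{11} = 3429.
Summing j = 1..11 (11 terms) gives 10769.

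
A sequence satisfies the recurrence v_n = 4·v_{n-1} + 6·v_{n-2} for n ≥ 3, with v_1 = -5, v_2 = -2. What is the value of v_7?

Compute successive terms:
v_3 = -38;  v_4 = -164;  v_5 = -884;  v_6 = -4520;  v_7 = -23384.

-23384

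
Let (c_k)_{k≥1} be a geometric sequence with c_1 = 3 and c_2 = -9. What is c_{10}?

-59049

Common ratio r = -3.
c_k = 3·(-3)^(k-1).
c_{10} = 3·(-3)^9 = -59049.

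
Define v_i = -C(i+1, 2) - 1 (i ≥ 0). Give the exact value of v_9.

-46

C(10, 2) = 45, so v_9 = -46.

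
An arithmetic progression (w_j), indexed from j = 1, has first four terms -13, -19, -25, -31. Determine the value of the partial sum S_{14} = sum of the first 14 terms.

Common difference d = -6.
w_j = -13 + (j - 1)·(-6).
w_{14} = -91; S = 14·(-13 + (-91))/2 = -728.

-728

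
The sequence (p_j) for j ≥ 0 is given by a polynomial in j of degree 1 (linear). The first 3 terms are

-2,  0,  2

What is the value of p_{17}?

1st diffs: 2, 2 (constant).
So p_j = 2j - 2.
Evaluating at j = 17 gives p_{17} = 32.

32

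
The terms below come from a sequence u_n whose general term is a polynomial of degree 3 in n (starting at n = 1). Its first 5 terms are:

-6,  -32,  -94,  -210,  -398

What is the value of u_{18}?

1st diffs: -26, -62, -116, -188.
2nd diffs: -36, -54, -72.
3rd diffs: -18, -18 (constant).
Newton forward-difference form: u_n = -6 + (-26)·C(n-1,1) + (-36)·C(n-1,2) + (-18)·C(n-1,3).
At n = 18: n-1 = 17, so u_{18} = -6 - 442 - 4896 - 12240 = -17584.

-17584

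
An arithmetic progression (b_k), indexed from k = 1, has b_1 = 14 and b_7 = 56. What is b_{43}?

308

Common difference d = (56 - 14) / (7 - 1) = 7.
b_k = 14 + (k - 1)·7.
b_{43} = 14 + 42·7 = 308.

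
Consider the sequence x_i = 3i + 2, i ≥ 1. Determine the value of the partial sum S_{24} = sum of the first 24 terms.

Over i = 1..24: Σi = 300.
Total = (3)·300 + (2)·24 = 948.

948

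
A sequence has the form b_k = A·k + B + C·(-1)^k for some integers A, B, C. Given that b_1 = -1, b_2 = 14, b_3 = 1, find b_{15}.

At k = 1, 2, 3: A + B - C = -1; 2A + B + C = 14; 3A + B - C = 1.
Subtracting the first from the second: A + 2C = 15.
Subtracting the second from the third: A - 2C = -13.
Solving: C = 7, A = 1, then B = 5.
Hence b_{15} = 1·15 + 5 + 7·(-1) = 13.

13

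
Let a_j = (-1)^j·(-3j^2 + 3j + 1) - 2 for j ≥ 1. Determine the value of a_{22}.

(-1)^22 = 1; -3j^2 + 3j + 1 at j=22 is -1385; so a_{22} = -1387.

-1387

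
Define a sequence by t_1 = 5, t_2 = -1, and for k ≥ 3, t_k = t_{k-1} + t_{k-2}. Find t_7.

Compute successive terms:
t_3 = 4;  t_4 = 3;  t_5 = 7;  t_6 = 10;  t_7 = 17.

17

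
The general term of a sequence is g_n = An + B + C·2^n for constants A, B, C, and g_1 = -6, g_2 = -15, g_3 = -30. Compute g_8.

Plug in n = 1, 2, 3: A + B + 2C = -6; 2A + B + 4C = -15; 3A + B + 8C = -30.
Subtracting the first from the second: A + 2C = -9.
Subtracting the second from the third: A + 4C = -15.
Solving: C = -3, A = -3, then B = 3.
So g_n = -3·n + 3 + (-3)·2^n; at n=8 this is -789.

-789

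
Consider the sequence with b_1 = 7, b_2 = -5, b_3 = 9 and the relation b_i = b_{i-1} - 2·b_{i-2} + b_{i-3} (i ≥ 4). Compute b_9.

63

Compute successive terms:
b_4 = 26, b_5 = 3, b_6 = -40, b_7 = -20, b_8 = 63, b_9 = 63.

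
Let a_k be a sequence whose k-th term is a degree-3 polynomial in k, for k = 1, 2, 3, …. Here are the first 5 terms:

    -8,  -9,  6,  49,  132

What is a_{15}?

1st diffs: -1, 15, 43, 83.
2nd diffs: 16, 28, 40.
3rd diffs: 12, 12 (constant).
So a_k = 2k^3 - 4k^2 - 3k - 3.
Evaluating at k = 15 gives a_{15} = 5802.

5802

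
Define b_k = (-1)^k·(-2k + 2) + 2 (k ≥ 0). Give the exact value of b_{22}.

-40

(-1)^22 = 1; -2k + 2 at k=22 is -42; so b_{22} = -40.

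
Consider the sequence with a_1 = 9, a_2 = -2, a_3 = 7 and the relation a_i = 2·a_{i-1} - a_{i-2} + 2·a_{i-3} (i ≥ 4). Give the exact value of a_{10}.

1630

Applying the relation repeatedly:
a_4 = 34;  a_5 = 57;  a_6 = 94;  a_7 = 199;  a_8 = 418;  a_9 = 825;  a_{10} = 1630.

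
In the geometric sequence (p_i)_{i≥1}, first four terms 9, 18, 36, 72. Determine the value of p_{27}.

603979776

Common ratio r = 2.
p_i = 9·2^(i-1).
p_{27} = 9·2^26 = 603979776.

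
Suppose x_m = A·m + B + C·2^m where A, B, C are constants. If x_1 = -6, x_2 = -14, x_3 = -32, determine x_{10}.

Write the equations: A + B + 2C = -6; 2A + B + 4C = -14; 3A + B + 8C = -32.
Subtracting the first from the second: A + 2C = -8.
Subtracting the second from the third: A + 4C = -18.
Solving: C = -5, A = 2, then B = 2.
Therefore x_{10} = 20 + 2 + (-5)·1024 = -5098.

-5098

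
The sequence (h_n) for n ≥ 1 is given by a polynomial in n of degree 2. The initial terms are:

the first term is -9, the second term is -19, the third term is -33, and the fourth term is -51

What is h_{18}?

1st diffs: -10, -14, -18.
2nd diffs: -4, -4 (constant).
Newton forward-difference form: h_n = -9 + (-10)·C(n-1,1) + (-4)·C(n-1,2).
At n = 18: n-1 = 17, so h_{18} = -9 - 170 - 544 = -723.

-723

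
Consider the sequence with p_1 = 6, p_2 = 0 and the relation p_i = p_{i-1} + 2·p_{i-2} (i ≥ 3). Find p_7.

132

Applying the relation repeatedly:
p_3 = 12, p_4 = 12, p_5 = 36, p_6 = 60, p_7 = 132.
(Characteristic roots are 2 and -1.)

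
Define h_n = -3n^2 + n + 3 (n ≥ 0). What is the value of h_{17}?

h_{17} = -3·17^2 + 1·17 + 3 = -847.

-847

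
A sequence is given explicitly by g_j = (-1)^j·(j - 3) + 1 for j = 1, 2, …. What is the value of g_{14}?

(-1)^14 = 1; j - 3 at j=14 is 11; so g_{14} = 12.

12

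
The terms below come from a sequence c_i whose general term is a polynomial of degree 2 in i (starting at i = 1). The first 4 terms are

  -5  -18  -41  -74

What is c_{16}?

-1250

1st diffs: -13, -23, -33.
2nd diffs: -10, -10 (constant).
So c_i = -5i^2 + 2i - 2.
Evaluating at i = 16 gives c_{16} = -1250.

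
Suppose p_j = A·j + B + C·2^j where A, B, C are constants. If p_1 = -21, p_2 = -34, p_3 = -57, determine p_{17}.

-655419

At j = 1, 2, 3: A + B + 2C = -21; 2A + B + 4C = -34; 3A + B + 8C = -57.
Subtracting the first from the second: A + 2C = -13.
Subtracting the second from the third: A + 4C = -23.
Solving: C = -5, A = -3, then B = -8.
Therefore p_{17} = -51 + (-8) + (-5)·131072 = -655419.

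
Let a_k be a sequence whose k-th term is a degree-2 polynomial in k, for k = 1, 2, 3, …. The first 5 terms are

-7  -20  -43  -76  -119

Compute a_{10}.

1st diffs: -13, -23, -33, -43.
2nd diffs: -10, -10, -10 (constant).
So a_k = -5k^2 + 2k - 4.
Evaluating at k = 10 gives a_{10} = -484.

-484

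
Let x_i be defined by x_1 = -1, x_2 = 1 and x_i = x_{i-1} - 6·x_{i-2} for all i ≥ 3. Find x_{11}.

Compute successive terms:
x_3 = 7; x_4 = 1; x_5 = -41; x_6 = -47; x_7 = 199; x_8 = 481; x_9 = -713; x_{10} = -3599; x_{11} = 679.

679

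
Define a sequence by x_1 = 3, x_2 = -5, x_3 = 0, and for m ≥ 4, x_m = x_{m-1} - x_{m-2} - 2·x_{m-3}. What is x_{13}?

Step forward from the initial values:
x_4 = -1;  x_5 = 9;  x_6 = 10;  x_7 = 3;  x_8 = -25;  x_9 = -48;  x_{10} = -29;  x_{11} = 69;  x_{12} = 194;  x_{13} = 183.

183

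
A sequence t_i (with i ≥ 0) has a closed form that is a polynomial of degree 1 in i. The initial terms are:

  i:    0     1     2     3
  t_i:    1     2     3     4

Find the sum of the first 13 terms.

1st diffs: 1, 1, 1 (constant).
So t_i = i + 1.
Continuing: …, 5, 6, 7, 8, …, t_{12} = 13.
Summing i = 0..12 (13 terms) gives 91.

91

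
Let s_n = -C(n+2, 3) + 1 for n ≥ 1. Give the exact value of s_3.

-9

C(5, 3) = 10, so s_3 = -9.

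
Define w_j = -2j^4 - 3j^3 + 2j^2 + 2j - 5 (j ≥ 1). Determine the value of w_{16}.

w_{16} = -2·16^4 - 3·16^3 + 2·16^2 + 2·16 - 5 = -142821.

-142821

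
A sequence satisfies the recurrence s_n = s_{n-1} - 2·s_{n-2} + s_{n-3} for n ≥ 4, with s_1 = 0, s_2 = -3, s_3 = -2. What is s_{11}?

Iterate the recurrence:
s_4 = 4;  s_5 = 5;  s_6 = -5;  s_7 = -11;  s_8 = 4;  s_9 = 21;  s_{10} = 2;  s_{11} = -36.

-36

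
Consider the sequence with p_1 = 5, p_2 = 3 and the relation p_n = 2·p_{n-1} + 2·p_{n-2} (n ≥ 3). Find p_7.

800

p_3 = 16; p_4 = 38; p_5 = 108; p_6 = 292; p_7 = 800.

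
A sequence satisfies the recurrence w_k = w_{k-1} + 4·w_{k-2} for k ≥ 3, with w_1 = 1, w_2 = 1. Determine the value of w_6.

65

Compute successive terms:
w_3 = 5, w_4 = 9, w_5 = 29, w_6 = 65.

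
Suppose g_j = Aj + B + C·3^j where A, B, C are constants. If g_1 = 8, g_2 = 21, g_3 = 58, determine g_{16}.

86093459

At j = 1, 2, 3: A + B + 3C = 8; 2A + B + 9C = 21; 3A + B + 27C = 58.
Subtracting the first from the second: A + 6C = 13.
Subtracting the second from the third: A + 18C = 37.
Solving: C = 2, A = 1, then B = 1.
Therefore g_{16} = 16 + 1 + 2·43046721 = 86093459.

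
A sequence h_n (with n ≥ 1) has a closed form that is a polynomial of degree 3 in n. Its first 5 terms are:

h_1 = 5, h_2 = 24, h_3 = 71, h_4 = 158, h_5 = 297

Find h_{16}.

1st diffs: 19, 47, 87, 139.
2nd diffs: 28, 40, 52.
3rd diffs: 12, 12 (constant).
So h_n = 2n^3 + 2n^2 - n + 2.
Evaluating at n = 16 gives h_{16} = 8690.

8690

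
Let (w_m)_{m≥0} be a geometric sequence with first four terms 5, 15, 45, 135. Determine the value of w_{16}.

Common ratio r = 3.
w_m = 5·3^(m-0).
w_{16} = 5·3^16 = 215233605.

215233605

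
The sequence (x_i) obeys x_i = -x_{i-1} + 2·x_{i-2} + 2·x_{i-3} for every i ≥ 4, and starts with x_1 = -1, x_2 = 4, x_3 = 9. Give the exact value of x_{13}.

x_4 = -3; x_5 = 29; x_6 = -17; x_7 = 69; x_8 = -45; x_9 = 149; x_{10} = -101; x_{11} = 309; x_{12} = -213; x_{13} = 629.

629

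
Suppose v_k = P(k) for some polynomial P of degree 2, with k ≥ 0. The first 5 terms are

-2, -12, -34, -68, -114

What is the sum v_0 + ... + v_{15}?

1st diffs: -10, -22, -34, -46.
2nd diffs: -12, -12, -12 (constant).
So v_k = -6k^2 - 4k - 2.
Continuing: …, -172, -242, -324, -418, …, v_{15} = -1412.
Summing k = 0..15 (16 terms) gives -7952.

-7952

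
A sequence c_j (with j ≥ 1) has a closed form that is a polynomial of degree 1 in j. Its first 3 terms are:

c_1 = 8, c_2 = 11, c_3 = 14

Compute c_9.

1st diffs: 3, 3 (constant).
So c_j = 3j + 5.
Evaluating at j = 9 gives c_9 = 32.

32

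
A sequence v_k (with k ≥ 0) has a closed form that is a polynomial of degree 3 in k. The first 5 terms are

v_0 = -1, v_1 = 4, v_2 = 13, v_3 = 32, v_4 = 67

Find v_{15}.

1st diffs: 5, 9, 19, 35.
2nd diffs: 4, 10, 16.
3rd diffs: 6, 6 (constant).
Newton forward-difference form: v_k = -1 + 5·C(k,1) + 4·C(k,2) + 6·C(k,3).
At k = 15: k = 15, so v_{15} = -1 + 75 + 420 + 2730 = 3224.

3224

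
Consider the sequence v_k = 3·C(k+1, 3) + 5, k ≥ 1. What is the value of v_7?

173

C(8, 3) = 56, so v_7 = 173.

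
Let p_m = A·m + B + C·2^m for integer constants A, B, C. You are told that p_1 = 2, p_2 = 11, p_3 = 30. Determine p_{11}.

Write the equations: A + B + 2C = 2; 2A + B + 4C = 11; 3A + B + 8C = 30.
Subtracting the first from the second: A + 2C = 9.
Subtracting the second from the third: A + 4C = 19.
Solving: C = 5, A = -1, then B = -7.
Therefore p_{11} = -11 + (-7) + 5·2048 = 10222.

10222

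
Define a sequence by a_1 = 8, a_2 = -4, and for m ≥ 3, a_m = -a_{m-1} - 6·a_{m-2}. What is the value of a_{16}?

318308

Compute successive terms:
a_3 = -44  a_4 = 68  a_5 = 196  …  a_{13} = -291452  a_{14} = -413404  a_{15} = 2162116  a_{16} = 318308.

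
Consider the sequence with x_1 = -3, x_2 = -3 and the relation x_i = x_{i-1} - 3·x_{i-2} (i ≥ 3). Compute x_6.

Iterate the recurrence:
x_3 = 6  x_4 = 15  x_5 = -3  x_6 = -48.

-48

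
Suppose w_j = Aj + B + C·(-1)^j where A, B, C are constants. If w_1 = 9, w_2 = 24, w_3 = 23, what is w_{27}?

191

At j = 1, 2, 3: A + B - C = 9; 2A + B + C = 24; 3A + B - C = 23.
Subtracting the first from the second: A + 2C = 15.
Subtracting the second from the third: A - 2C = -1.
Solving: C = 4, A = 7, then B = 6.
Hence w_{27} = 7·27 + 6 + 4·(-1) = 191.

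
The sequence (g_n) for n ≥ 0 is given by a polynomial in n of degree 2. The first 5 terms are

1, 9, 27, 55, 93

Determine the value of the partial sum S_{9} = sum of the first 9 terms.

1st diffs: 8, 18, 28, 38.
2nd diffs: 10, 10, 10 (constant).
Newton forward-difference form: g_n = 1 + 8·C(n,1) + 10·C(n,2).
Continuing: 141, 199, 267, 345.
Summing n = 0..8 (9 terms) gives 1137.

1137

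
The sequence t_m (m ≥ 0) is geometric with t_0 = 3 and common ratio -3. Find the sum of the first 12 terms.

-398580

t_m = 3·(-3)^(m-0).
S = 3·((-3)^12 - 1)/(-3 - 1) = 3·(531441 - 1)/(-4) = -398580.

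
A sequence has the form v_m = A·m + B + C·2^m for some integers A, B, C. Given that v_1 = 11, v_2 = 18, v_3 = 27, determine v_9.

Plug in m = 1, 2, 3: A + B + 2C = 11; 2A + B + 4C = 18; 3A + B + 8C = 27.
Subtracting the first from the second: A + 2C = 7.
Subtracting the second from the third: A + 4C = 9.
Solving: C = 1, A = 5, then B = 4.
Therefore v_9 = 45 + 4 + 1·512 = 561.

561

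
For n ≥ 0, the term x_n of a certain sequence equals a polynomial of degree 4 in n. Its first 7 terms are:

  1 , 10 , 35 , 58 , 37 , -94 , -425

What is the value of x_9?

1st diffs: 9, 25, 23, -21, -131, -331.
2nd diffs: 16, -2, -44, -110, -200.
3rd diffs: -18, -42, -66, -90.
4th diffs: -24, -24, -24 (constant).
Newton forward-difference form: x_n = 1 + 9·C(n,1) + 16·C(n,2) + (-18)·C(n,3) + (-24)·C(n,4).
At n = 9: n = 9, so x_9 = 1 + 81 + 576 - 1512 - 3024 = -3878.

-3878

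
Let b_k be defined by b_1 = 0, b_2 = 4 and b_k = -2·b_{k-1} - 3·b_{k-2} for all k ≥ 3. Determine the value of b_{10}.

Step forward from the initial values:
b_3 = -8;  b_4 = 4;  b_5 = 16;  b_6 = -44;  b_7 = 40;  b_8 = 52;  b_9 = -224;  b_{10} = 292.

292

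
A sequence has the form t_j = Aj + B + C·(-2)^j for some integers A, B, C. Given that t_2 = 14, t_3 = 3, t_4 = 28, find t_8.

272

The three given values yield: 2A + B + 4C = 14; 3A + B - 8C = 3; 4A + B + 16C = 28.
Subtracting the first from the second: A - 12C = -11.
Subtracting the second from the third: A + 24C = 25.
Solving: C = 1, A = 1, then B = 8.
So t_j = 1·j + 8 + 1·(-2)^j; at j=8 this is 272.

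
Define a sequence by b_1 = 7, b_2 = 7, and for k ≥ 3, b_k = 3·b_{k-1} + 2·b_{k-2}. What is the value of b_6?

1519

Iterate the recurrence:
b_3 = 35, b_4 = 119, b_5 = 427, b_6 = 1519.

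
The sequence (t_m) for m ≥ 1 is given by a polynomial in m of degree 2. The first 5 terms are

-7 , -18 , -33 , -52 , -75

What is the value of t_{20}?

-900

1st diffs: -11, -15, -19, -23.
2nd diffs: -4, -4, -4 (constant).
Newton forward-difference form: t_m = -7 + (-11)·C(m-1,1) + (-4)·C(m-1,2).
At m = 20: m-1 = 19, so t_{20} = -7 - 209 - 684 = -900.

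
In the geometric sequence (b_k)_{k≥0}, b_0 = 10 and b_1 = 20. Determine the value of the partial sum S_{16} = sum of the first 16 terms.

655350

Common ratio r = 2.
b_k = 10·2^(k-0).
S = 10·(2^16 - 1)/(2 - 1) = 10·(65536 - 1)/(1) = 655350.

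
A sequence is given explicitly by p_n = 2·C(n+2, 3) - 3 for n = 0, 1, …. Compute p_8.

C(10, 3) = 120, so p_8 = 237.

237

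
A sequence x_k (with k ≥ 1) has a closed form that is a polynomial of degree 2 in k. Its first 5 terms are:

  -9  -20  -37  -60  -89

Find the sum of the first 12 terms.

1st diffs: -11, -17, -23, -29.
2nd diffs: -6, -6, -6 (constant).
Newton forward-difference form: x_k = -9 + (-11)·C(k-1,1) + (-6)·C(k-1,2).
Continuing: …, -124, -165, -212, -265, …, x_{12} = -460.
Summing k = 1..12 (12 terms) gives -2154.

-2154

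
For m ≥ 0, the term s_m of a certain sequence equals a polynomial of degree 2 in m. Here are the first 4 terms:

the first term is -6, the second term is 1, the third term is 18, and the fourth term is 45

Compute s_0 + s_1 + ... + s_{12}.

1st diffs: 7, 17, 27.
2nd diffs: 10, 10 (constant).
Newton forward-difference form: s_m = -6 + 7·C(m,1) + 10·C(m,2).
Continuing: …, 82, 129, 186, 253, …, s_{12} = 738.
Summing m = 0..12 (13 terms) gives 3328.

3328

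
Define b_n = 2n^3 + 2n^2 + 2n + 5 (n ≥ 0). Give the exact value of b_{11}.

2931

b_{11} = 2·11^3 + 2·11^2 + 2·11 + 5 = 2931.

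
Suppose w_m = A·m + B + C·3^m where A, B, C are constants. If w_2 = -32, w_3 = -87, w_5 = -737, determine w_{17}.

Plug in m = 2, 3, 5: 2A + B + 9C = -32; 3A + B + 27C = -87; 5A + B + 243C = -737.
Subtracting the first from the second: A + 18C = -55.
Subtracting the second from the third: 2A + 216C = -650.
Solving: C = -3, A = -1, then B = -3.
Therefore w_{17} = -17 + (-3) + (-3)·129140163 = -387420509.

-387420509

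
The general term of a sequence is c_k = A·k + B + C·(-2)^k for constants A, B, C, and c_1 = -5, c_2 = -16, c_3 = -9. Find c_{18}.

-262236

The three given values yield: A + B - 2C = -5; 2A + B + 4C = -16; 3A + B - 8C = -9.
Subtracting the first from the second: A + 6C = -11.
Subtracting the second from the third: A - 12C = 7.
Solving: C = -1, A = -5, then B = -2.
Hence c_{18} = -5·18 + (-2) + (-1)·262144 = -262236.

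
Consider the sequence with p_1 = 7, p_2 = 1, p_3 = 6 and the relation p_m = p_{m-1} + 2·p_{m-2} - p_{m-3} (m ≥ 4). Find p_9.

89

Applying the relation repeatedly:
p_4 = 1, p_5 = 12, p_6 = 8, p_7 = 31, p_8 = 35, p_9 = 89.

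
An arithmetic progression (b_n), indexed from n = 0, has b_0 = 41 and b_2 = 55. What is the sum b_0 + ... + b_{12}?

1079

Common difference d = (55 - 41) / (2 - 0) = 7.
b_n = 41 + (n - 0)·7.
b_{12} = 125; S = 13·(41 + 125)/2 = 1079.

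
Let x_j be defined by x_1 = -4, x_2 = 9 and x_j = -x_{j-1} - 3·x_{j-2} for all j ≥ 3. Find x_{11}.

x_3 = 3;  x_4 = -30;  x_5 = 21;  x_6 = 69;  x_7 = -132;  x_8 = -75;  x_9 = 471;  x_{10} = -246;  x_{11} = -1167.

-1167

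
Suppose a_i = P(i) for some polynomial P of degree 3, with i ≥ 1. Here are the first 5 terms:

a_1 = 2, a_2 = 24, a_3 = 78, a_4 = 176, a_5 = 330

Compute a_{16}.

9152

1st diffs: 22, 54, 98, 154.
2nd diffs: 32, 44, 56.
3rd diffs: 12, 12 (constant).
Newton forward-difference form: a_i = 2 + 22·C(i-1,1) + 32·C(i-1,2) + 12·C(i-1,3).
At i = 16: i-1 = 15, so a_{16} = 2 + 330 + 3360 + 5460 = 9152.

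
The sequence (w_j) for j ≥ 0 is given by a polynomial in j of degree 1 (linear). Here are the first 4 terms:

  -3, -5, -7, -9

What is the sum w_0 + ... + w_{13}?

-224

1st diffs: -2, -2, -2 (constant).
So w_j = -2j - 3.
Continuing: …, -11, -13, -15, -17, …, w_{13} = -29.
Summing j = 0..13 (14 terms) gives -224.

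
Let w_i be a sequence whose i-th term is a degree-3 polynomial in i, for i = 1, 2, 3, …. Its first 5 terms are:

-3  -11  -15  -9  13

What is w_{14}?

1st diffs: -8, -4, 6, 22.
2nd diffs: 4, 10, 16.
3rd diffs: 6, 6 (constant).
Newton forward-difference form: w_i = -3 + (-8)·C(i-1,1) + 4·C(i-1,2) + 6·C(i-1,3).
At i = 14: i-1 = 13, so w_{14} = -3 - 104 + 312 + 1716 = 1921.

1921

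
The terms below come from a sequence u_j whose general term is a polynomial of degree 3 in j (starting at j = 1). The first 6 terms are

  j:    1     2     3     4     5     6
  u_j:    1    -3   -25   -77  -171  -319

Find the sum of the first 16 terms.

-32384

1st diffs: -4, -22, -52, -94, -148.
2nd diffs: -18, -30, -42, -54.
3rd diffs: -12, -12, -12 (constant).
Newton forward-difference form: u_j = 1 + (-4)·C(j-1,1) + (-18)·C(j-1,2) + (-12)·C(j-1,3).
Continuing: …, -533, -825, -1207, -1691, …, u_{16} = -7409.
Summing j = 1..16 (16 terms) gives -32384.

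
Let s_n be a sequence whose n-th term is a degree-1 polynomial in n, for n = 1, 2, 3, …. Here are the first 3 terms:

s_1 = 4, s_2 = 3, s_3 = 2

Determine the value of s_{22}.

1st diffs: -1, -1 (constant).
So s_n = -n + 5.
Evaluating at n = 22 gives s_{22} = -17.

-17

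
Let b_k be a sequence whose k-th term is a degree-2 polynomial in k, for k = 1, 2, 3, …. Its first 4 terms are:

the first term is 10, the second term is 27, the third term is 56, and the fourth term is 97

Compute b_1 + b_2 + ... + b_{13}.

1st diffs: 17, 29, 41.
2nd diffs: 12, 12 (constant).
Newton forward-difference form: b_k = 10 + 17·C(k-1,1) + 12·C(k-1,2).
Continuing: …, 150, 215, 292, 381, …, b_{13} = 1006.
Summing k = 1..13 (13 terms) gives 4888.

4888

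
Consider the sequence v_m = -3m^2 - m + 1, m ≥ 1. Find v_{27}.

-2213

v_{27} = -3·27^2 - 1·27 + 1 = -2213.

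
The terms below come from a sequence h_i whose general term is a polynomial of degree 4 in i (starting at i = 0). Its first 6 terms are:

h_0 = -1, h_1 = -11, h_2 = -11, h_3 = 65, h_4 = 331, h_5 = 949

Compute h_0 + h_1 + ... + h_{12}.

1st diffs: -10, 0, 76, 266, 618.
2nd diffs: 10, 76, 190, 352.
3rd diffs: 66, 114, 162.
4th diffs: 48, 48 (constant).
Newton forward-difference form: h_i = -1 + (-10)·C(i,1) + 10·C(i,2) + 66·C(i,3) + 48·C(i,4).
Continuing: …, 2129, 4129, 7255, 11861, …, h_{12} = 38819.
Summing i = 0..12 (13 terms) gives 111033.

111033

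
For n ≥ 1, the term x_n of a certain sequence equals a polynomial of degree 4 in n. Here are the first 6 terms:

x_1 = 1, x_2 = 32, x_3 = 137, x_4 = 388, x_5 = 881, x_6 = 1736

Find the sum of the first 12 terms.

1st diffs: 31, 105, 251, 493, 855.
2nd diffs: 74, 146, 242, 362.
3rd diffs: 72, 96, 120.
4th diffs: 24, 24 (constant).
So x_n = n^4 + 2n^3 + 2n - 4.
Continuing: …, 3097, 5132, 8033, 12016, …, x_{12} = 24212.
Summing n = 1..12 (12 terms) gives 72986.

72986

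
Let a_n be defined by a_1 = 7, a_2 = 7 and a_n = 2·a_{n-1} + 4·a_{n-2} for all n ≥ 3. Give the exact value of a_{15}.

48340992

Applying the relation repeatedly:
a_3 = 42;  a_4 = 112;  a_5 = 392;  …;  a_{12} = 1426432;  a_{13} = 4616192;  a_{14} = 14938112;  a_{15} = 48340992.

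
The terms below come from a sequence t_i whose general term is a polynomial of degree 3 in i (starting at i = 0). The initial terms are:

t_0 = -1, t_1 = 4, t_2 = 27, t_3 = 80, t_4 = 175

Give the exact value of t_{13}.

4900

1st diffs: 5, 23, 53, 95.
2nd diffs: 18, 30, 42.
3rd diffs: 12, 12 (constant).
Newton forward-difference form: t_i = -1 + 5·C(i,1) + 18·C(i,2) + 12·C(i,3).
At i = 13: i = 13, so t_{13} = -1 + 65 + 1404 + 3432 = 4900.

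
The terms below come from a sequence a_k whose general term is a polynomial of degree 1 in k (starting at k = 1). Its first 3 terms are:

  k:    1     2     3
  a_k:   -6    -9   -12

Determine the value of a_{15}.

1st diffs: -3, -3 (constant).
So a_k = -3k - 3.
Evaluating at k = 15 gives a_{15} = -48.

-48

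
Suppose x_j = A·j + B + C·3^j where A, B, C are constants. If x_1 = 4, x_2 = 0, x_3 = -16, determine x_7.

Write the equations: A + B + 3C = 4; 2A + B + 9C = 0; 3A + B + 27C = -16.
Subtracting the first from the second: A + 6C = -4.
Subtracting the second from the third: A + 18C = -16.
Solving: C = -1, A = 2, then B = 5.
Therefore x_7 = 14 + 5 + (-1)·2187 = -2168.

-2168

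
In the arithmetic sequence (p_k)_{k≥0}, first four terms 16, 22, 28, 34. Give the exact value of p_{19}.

Common difference d = 6.
p_k = 16 + (k - 0)·6.
p_{19} = 16 + 19·6 = 130.

130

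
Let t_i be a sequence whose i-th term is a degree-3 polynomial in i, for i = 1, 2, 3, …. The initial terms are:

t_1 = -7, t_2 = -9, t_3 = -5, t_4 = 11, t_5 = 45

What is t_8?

1st diffs: -2, 4, 16, 34.
2nd diffs: 6, 12, 18.
3rd diffs: 6, 6 (constant).
Newton forward-difference form: t_i = -7 + (-2)·C(i-1,1) + 6·C(i-1,2) + 6·C(i-1,3).
At i = 8: i-1 = 7, so t_8 = -7 - 14 + 126 + 210 = 315.

315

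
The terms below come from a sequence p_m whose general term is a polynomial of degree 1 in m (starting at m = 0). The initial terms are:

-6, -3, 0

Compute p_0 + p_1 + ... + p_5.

1st diffs: 3, 3 (constant).
So p_m = 3m - 6.
Continuing: 3, 6, 9.
Summing m = 0..5 (6 terms) gives 9.

9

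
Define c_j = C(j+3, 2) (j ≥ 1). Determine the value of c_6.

36

C(9, 2) = 36, so c_6 = 36.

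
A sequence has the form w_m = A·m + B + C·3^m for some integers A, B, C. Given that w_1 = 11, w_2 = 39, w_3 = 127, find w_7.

10919

Plug in m = 1, 2, 3: A + B + 3C = 11; 2A + B + 9C = 39; 3A + B + 27C = 127.
Subtracting the first from the second: A + 6C = 28.
Subtracting the second from the third: A + 18C = 88.
Solving: C = 5, A = -2, then B = -2.
Hence w_7 = -2·7 + (-2) + 5·2187 = 10919.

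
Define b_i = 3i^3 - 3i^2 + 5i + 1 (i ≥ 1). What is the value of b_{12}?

4813

b_{12} = 3·12^3 - 3·12^2 + 5·12 + 1 = 4813.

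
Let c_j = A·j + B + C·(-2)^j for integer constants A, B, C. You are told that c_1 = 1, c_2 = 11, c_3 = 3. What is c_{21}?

At j = 1, 2, 3: A + B - 2C = 1; 2A + B + 4C = 11; 3A + B - 8C = 3.
Subtracting the first from the second: A + 6C = 10.
Subtracting the second from the third: A - 12C = -8.
Solving: C = 1, A = 4, then B = -1.
Hence c_{21} = 4·21 + (-1) + 1·(-2097152) = -2097069.

-2097069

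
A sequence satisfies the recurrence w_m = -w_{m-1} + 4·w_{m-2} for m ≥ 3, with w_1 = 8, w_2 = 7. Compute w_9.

2705

Iterate the recurrence:
w_3 = 25  w_4 = 3  w_5 = 97  w_6 = -85  w_7 = 473  w_8 = -813  w_9 = 2705.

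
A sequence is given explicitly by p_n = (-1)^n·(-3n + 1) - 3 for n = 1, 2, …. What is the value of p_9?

(-1)^9 = -1; -3n + 1 at n=9 is -26; so p_9 = 23.

23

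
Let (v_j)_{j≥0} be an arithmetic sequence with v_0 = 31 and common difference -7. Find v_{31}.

v_j = 31 + (j - 0)·(-7).
v_{31} = 31 + 31·(-7) = -186.

-186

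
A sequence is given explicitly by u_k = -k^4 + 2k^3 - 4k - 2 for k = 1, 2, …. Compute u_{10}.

u_{10} = -1·10^4 + 2·10^3 - 4·10 - 2 = -8042.

-8042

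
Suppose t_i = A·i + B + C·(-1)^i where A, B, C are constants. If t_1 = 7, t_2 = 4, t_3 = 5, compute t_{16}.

-10

At i = 1, 2, 3: A + B - C = 7; 2A + B + C = 4; 3A + B - C = 5.
Subtracting the first from the second: A + 2C = -3.
Subtracting the second from the third: A - 2C = 1.
Solving: C = -1, A = -1, then B = 7.
Hence t_{16} = -1·16 + 7 + (-1)·1 = -10.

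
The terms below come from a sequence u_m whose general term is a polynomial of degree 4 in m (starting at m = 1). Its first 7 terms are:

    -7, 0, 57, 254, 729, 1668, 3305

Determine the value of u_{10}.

15464

1st diffs: 7, 57, 197, 475, 939, 1637.
2nd diffs: 50, 140, 278, 464, 698.
3rd diffs: 90, 138, 186, 234.
4th diffs: 48, 48, 48 (constant).
So u_m = 2m^4 - 5m^3 + 5m^2 - 3m - 6.
Evaluating at m = 10 gives u_{10} = 15464.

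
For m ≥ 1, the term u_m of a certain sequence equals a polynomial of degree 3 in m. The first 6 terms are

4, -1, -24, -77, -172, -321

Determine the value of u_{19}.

-12632

1st diffs: -5, -23, -53, -95, -149.
2nd diffs: -18, -30, -42, -54.
3rd diffs: -12, -12, -12 (constant).
Newton forward-difference form: u_m = 4 + (-5)·C(m-1,1) + (-18)·C(m-1,2) + (-12)·C(m-1,3).
At m = 19: m-1 = 18, so u_{19} = 4 - 90 - 2754 - 9792 = -12632.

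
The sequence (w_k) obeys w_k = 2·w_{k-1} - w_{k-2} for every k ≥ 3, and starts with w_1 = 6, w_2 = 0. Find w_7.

w_3 = -6  w_4 = -12  w_5 = -18  w_6 = -24  w_7 = -30.
(Characteristic roots are 1 and 1.)

-30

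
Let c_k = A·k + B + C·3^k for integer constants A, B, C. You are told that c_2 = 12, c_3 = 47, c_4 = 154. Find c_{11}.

354279

The three given values yield: 2A + B + 9C = 12; 3A + B + 27C = 47; 4A + B + 81C = 154.
Subtracting the first from the second: A + 18C = 35.
Subtracting the second from the third: A + 54C = 107.
Solving: C = 2, A = -1, then B = -4.
Therefore c_{11} = -11 + (-4) + 2·177147 = 354279.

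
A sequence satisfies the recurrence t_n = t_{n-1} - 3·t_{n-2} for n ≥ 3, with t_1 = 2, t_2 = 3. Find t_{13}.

Compute successive terms:
t_3 = -3;  t_4 = -12;  t_5 = -3;  …;  t_{10} = -12;  t_{11} = 537;  t_{12} = 573;  t_{13} = -1038.

-1038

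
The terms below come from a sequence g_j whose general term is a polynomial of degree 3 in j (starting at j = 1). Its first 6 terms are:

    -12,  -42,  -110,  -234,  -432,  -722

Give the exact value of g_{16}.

-12642

1st diffs: -30, -68, -124, -198, -290.
2nd diffs: -38, -56, -74, -92.
3rd diffs: -18, -18, -18 (constant).
Newton forward-difference form: g_j = -12 + (-30)·C(j-1,1) + (-38)·C(j-1,2) + (-18)·C(j-1,3).
At j = 16: j-1 = 15, so g_{16} = -12 - 450 - 3990 - 8190 = -12642.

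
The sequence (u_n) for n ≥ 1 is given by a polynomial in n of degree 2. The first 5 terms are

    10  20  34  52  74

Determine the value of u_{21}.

970

1st diffs: 10, 14, 18, 22.
2nd diffs: 4, 4, 4 (constant).
Newton forward-difference form: u_n = 10 + 10·C(n-1,1) + 4·C(n-1,2).
At n = 21: n-1 = 20, so u_{21} = 10 + 200 + 760 = 970.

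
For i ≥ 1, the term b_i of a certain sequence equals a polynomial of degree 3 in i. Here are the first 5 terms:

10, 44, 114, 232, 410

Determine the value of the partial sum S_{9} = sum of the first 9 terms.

1st diffs: 34, 70, 118, 178.
2nd diffs: 36, 48, 60.
3rd diffs: 12, 12 (constant).
Newton forward-difference form: b_i = 10 + 34·C(i-1,1) + 36·C(i-1,2) + 12·C(i-1,3).
Continuing: 660, 994, 1424, 1962.
Summing i = 1..9 (9 terms) gives 5850.

5850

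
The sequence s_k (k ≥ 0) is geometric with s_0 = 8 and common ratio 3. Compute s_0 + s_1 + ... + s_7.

26240

s_k = 8·3^(k-0).
S = 8·(3^8 - 1)/(3 - 1) = 8·(6561 - 1)/(2) = 26240.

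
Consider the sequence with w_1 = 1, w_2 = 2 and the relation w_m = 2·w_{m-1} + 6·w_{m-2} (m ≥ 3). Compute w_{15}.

50492800

Applying the relation repeatedly:
w_3 = 10, w_4 = 32, w_5 = 124, …, w_{12} = 1041920, w_{13} = 3798976, w_{14} = 13849472, w_{15} = 50492800.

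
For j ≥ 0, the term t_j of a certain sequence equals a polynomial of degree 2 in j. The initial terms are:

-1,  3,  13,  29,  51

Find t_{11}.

1st diffs: 4, 10, 16, 22.
2nd diffs: 6, 6, 6 (constant).
Newton forward-difference form: t_j = -1 + 4·C(j,1) + 6·C(j,2).
At j = 11: j = 11, so t_{11} = -1 + 44 + 330 = 373.

373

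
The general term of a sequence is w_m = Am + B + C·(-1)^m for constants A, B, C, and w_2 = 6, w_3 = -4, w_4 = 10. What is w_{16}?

Plug in m = 2, 3, 4: 2A + B + C = 6; 3A + B - C = -4; 4A + B + C = 10.
Subtracting the first from the second: A - 2C = -10.
Subtracting the second from the third: A + 2C = 14.
Solving: C = 6, A = 2, then B = -4.
Hence w_{16} = 2·16 + (-4) + 6·1 = 34.

34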